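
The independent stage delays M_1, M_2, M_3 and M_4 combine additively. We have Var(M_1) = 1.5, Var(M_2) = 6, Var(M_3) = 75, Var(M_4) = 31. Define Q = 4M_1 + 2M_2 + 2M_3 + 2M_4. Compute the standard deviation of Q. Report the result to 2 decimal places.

21.73

By independence, Var(Q) = (4)²Var(M_1) + (2)²Var(M_2) + (2)²Var(M_3) + (2)²Var(M_4)
= (4)²·1.5 + (2)²·6 + (2)²·75 + (2)²·31 = 472
SD(Q) = √472 ≈ 21.73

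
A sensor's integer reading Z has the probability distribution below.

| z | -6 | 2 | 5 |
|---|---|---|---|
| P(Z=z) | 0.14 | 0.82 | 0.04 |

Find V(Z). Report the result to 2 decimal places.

8.32

E[Z] = (-6)(0.14) + (2)(0.82) + (5)(0.04) = 1
E[Z²] = (-6)²(0.14) + (2)²(0.82) + (5)²(0.04) = 9.32
V(Z) = E[Z²] − (E[Z])² = 9.32 − (1)² = 8.32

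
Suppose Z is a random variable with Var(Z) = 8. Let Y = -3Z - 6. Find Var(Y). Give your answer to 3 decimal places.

72.000

Var(-3Z - 6) = (-3)²·Var(Z) = 9·8 = 72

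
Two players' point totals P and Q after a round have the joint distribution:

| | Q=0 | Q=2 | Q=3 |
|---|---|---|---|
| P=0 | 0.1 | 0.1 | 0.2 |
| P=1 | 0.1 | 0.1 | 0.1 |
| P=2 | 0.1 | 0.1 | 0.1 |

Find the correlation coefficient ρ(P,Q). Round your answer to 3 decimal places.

E[P] = 0.9,  E[Q] = 1.8
E[PQ] = 1.5
Cov(P,Q) = E[PQ] − E[P]E[Q] = 1.5 − (0.9)(1.8) = -0.12
Var(P) = 0.69,  Var(Q) = 1.56
ρ = -0.12 / √(0.69·1.56) ≈ -0.116

-0.116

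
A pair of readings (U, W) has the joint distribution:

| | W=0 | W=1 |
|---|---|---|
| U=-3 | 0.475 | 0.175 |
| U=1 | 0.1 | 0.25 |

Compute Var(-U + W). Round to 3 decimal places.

E[U] = -1.6,  E[W] = 0.425,  E[UW] = -0.275
Var(U) = 6.2 − (-1.6)² = 3.64;  Var(W) = 0.425 − (0.425)² = 0.244375
cov(U,W) = -0.275 − (-1.6)(0.425) = 0.405
Var(-U + W) = (-1)²·3.64 + (1)²·0.244375 + 2·(-1)·(1)·0.405 = 3.074375

3.074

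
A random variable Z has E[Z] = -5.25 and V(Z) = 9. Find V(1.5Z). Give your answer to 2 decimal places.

V(1.5Z) = (1.5)²·V(Z) = 2.25·9 = 20.25

20.25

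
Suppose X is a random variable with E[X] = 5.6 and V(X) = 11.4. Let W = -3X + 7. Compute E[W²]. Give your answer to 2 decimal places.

E[-3X + 7] = -3·5.6 + 7 = -9.8
V(-3X + 7) = (-3)²·11.4 = 102.6
E[W²] = V(W) + (E[W])² = 102.6 + (-9.8)² = 198.64

198.64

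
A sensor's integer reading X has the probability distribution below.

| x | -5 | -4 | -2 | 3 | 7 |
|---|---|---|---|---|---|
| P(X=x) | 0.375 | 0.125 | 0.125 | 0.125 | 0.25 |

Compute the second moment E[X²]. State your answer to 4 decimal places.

25.2500

E[X²] = (-5)²(0.375) + (-4)²(0.125) + (-2)²(0.125) + (3)²(0.125) + (7)²(0.25) = 25.25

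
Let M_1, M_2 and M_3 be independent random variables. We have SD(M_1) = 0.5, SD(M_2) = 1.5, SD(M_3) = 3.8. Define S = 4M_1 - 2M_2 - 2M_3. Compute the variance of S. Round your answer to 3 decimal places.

V(M_1) = 0.25, V(M_2) = 2.25, V(M_3) = 14.44
By independence, V(S) = (4)²V(M_1) + (-2)²V(M_2) + (-2)²V(M_3)
= (4)²·0.25 + (-2)²·2.25 + (-2)²·14.44 = 70.76

70.760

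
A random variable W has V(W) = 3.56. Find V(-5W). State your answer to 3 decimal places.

89.000

V(-5W) = (-5)²·V(W) = 25·3.56 = 89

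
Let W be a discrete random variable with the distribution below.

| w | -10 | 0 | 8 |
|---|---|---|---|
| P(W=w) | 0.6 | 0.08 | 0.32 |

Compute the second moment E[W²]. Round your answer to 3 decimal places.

E[W²] = (-10)²(0.6) + (0)²(0.08) + (8)²(0.32) = 80.48

80.480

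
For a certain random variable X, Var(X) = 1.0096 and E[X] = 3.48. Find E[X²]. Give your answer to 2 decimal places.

13.12

E[X²] = Var(X) + (E[X])² = 1.0096 + (3.48)² = 13.12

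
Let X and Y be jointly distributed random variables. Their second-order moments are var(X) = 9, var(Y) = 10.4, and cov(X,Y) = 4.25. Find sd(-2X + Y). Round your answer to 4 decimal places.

5.4222

var(-2X + Y) = (-2)²·var(X) + (1)²·var(Y) + 2·(-2)·(1)·cov(X,Y)
= 4·9 + 1·10.4 + -4·4.25 = 29.4
sd(-2X + Y) = √29.4 ≈ 5.4222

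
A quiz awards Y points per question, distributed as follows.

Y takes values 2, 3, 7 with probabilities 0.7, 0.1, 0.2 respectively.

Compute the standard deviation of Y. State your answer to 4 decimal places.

1.9723

E[Y] = (2)(0.7) + (3)(0.1) + (7)(0.2) = 3.1
E[Y²] = (2)²(0.7) + (3)²(0.1) + (7)²(0.2) = 13.5
Var(Y) = E[Y²] − (E[Y])² = 13.5 − (3.1)² = 3.89
σ(Y) = √3.89 ≈ 1.9723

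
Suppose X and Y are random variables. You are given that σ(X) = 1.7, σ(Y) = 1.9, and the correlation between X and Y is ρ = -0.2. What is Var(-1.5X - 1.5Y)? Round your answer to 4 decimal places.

11.7180

Var(X) = (1.7)² = 2.89;  Var(Y) = (1.9)² = 3.61
Cov(X,Y) = ρ·σ(X)·σ(Y) = -0.2·1.7·1.9 = -0.646
Var(-1.5X - 1.5Y) = (-1.5)²·Var(X) + (-1.5)²·Var(Y) + 2·(-1.5)·(-1.5)·Cov(X,Y)
= 2.25·2.89 + 2.25·3.61 + 4.5·-0.646 = 11.718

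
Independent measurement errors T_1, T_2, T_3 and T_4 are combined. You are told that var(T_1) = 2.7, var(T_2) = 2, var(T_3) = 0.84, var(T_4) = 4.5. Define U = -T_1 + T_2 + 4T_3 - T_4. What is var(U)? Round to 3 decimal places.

By independence, var(U) = (-1)²var(T_1) + (1)²var(T_2) + (4)²var(T_3) + (-1)²var(T_4)
= (-1)²·2.7 + (1)²·2 + (4)²·0.84 + (-1)²·4.5 = 22.64

22.640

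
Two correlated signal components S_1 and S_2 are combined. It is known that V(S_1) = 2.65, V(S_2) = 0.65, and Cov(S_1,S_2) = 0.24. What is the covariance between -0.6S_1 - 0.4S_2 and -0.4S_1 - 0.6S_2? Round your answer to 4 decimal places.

Cov(-0.6S_1 - 0.4S_2, -0.4S_1 - 0.6S_2) = (-0.6)(-0.4)V(S_1) + (-0.4)(-0.6)V(S_2) + [(-0.6)(-0.6) + (-0.4)(-0.4)]Cov(S_1,S_2)
= 0.24·2.65 + 0.24·0.65 + 0.52·0.24 = 0.9168

0.9168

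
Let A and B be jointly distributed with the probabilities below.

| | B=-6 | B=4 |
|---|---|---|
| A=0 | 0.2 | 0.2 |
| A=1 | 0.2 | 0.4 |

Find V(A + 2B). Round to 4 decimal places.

97.8400

E[A] = 0.6,  E[B] = 0,  E[AB] = 0.4
V(A) = 0.6 − (0.6)² = 0.24;  V(B) = 24 − (0)² = 24
Cov(A,B) = 0.4 − (0.6)(0) = 0.4
V(A + 2B) = (1)²·0.24 + (2)²·24 + 2·(1)·(2)·0.4 = 97.84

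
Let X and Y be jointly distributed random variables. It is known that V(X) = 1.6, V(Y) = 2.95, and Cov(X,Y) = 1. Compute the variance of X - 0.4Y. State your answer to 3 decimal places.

V(X - 0.4Y) = (1)²·V(X) + (-0.4)²·V(Y) + 2·(1)·(-0.4)·Cov(X,Y)
= 1·1.6 + 0.16·2.95 + -0.8·1 = 1.272

1.272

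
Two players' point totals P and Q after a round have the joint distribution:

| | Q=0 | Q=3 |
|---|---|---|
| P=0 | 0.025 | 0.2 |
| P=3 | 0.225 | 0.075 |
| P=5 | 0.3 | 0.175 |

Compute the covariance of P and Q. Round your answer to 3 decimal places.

E[P] = 3.275,  E[Q] = 1.35
E[PQ] = 3.3
Cov(P,Q) = E[PQ] − E[P]E[Q] = 3.3 − (3.275)(1.35) = -1.12125

-1.121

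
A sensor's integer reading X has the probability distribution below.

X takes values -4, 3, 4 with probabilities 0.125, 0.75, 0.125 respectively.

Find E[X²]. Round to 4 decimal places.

10.7500

E[X²] = (-4)²(0.125) + (3)²(0.75) + (4)²(0.125) = 10.75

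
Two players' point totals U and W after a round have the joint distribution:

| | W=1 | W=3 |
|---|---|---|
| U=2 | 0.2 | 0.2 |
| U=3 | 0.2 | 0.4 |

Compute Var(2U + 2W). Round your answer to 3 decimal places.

E[U] = 2.6,  E[W] = 2.2,  E[UW] = 5.8
Var(U) = 7 − (2.6)² = 0.24;  Var(W) = 5.8 − (2.2)² = 0.96
Cov(U,W) = 5.8 − (2.6)(2.2) = 0.08
Var(2U + 2W) = (2)²·0.24 + (2)²·0.96 + 2·(2)·(2)·0.08 = 5.44

5.440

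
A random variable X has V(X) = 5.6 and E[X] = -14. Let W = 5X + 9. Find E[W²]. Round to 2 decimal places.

3861.00

E[5X + 9] = 5·-14 + 9 = -61
V(5X + 9) = (5)²·5.6 = 140
E[W²] = V(W) + (E[W])² = 140 + (-61)² = 3861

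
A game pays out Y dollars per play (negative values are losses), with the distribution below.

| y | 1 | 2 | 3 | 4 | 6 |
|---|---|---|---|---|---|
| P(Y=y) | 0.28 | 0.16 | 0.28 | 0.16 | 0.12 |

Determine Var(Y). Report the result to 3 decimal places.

E[Y] = (1)(0.28) + (2)(0.16) + (3)(0.28) + (4)(0.16) + (6)(0.12) = 2.8
E[Y²] = (1)²(0.28) + (2)²(0.16) + (3)²(0.28) + (4)²(0.16) + (6)²(0.12) = 10.32
Var(Y) = E[Y²] − (E[Y])² = 10.32 − (2.8)² = 2.48

2.480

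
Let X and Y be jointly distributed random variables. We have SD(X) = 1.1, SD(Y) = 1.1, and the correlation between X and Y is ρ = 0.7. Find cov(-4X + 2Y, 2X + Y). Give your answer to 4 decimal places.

Var(X) = (1.1)² = 1.21;  Var(Y) = (1.1)² = 1.21
cov(X,Y) = ρ·SD(X)·SD(Y) = 0.7·1.1·1.1 = 0.847
cov(-4X + 2Y, 2X + Y) = (-4)(2)Var(X) + (2)(1)Var(Y) + [(-4)(1) + (2)(2)]cov(X,Y)
= -8·1.21 + 2·1.21 + 0·0.847 = -7.26

-7.2600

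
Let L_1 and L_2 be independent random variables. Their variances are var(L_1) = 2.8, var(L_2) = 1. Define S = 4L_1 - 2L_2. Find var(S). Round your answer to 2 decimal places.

48.80

By independence, var(S) = (4)²var(L_1) + (-2)²var(L_2)
= (4)²·2.8 + (-2)²·1 = 48.8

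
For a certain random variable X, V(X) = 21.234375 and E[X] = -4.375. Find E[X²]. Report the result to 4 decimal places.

40.3750

E[X²] = V(X) + (E[X])² = 21.234375 + (-4.375)² = 40.375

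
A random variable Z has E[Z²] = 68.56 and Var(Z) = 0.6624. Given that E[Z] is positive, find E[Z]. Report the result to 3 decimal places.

(E[Z])² = E[Z²] − Var(Z) = 68.56 − 0.6624 = 67.8976
E[Z] = √67.8976 = 8.24

8.240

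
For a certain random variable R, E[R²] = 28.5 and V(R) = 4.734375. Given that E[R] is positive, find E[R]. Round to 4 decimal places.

4.8750

(E[R])² = E[R²] − V(R) = 28.5 − 4.734375 = 23.765625
E[R] = √23.765625 = 4.875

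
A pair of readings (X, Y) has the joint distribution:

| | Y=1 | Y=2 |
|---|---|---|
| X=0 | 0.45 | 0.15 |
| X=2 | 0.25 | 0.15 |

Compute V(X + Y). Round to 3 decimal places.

1.290

E[X] = 0.8,  E[Y] = 1.3,  E[XY] = 1.1
V(X) = 1.6 − (0.8)² = 0.96;  V(Y) = 1.9 − (1.3)² = 0.21
Cov(X,Y) = 1.1 − (0.8)(1.3) = 0.06
V(X + Y) = (1)²·0.96 + (1)²·0.21 + 2·(1)·(1)·0.06 = 1.29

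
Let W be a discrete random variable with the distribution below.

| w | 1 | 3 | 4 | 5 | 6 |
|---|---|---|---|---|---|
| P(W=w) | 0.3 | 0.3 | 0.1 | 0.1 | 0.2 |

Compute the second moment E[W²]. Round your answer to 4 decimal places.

14.3000

E[W²] = (1)²(0.3) + (3)²(0.3) + (4)²(0.1) + (5)²(0.1) + (6)²(0.2) = 14.3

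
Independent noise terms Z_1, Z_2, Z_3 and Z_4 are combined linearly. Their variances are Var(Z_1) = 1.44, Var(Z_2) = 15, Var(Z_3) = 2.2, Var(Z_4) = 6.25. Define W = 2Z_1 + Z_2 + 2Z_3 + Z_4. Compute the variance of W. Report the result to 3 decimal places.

35.810

By independence, Var(W) = (2)²Var(Z_1) + (1)²Var(Z_2) + (2)²Var(Z_3) + (1)²Var(Z_4)
= (2)²·1.44 + (1)²·15 + (2)²·2.2 + (1)²·6.25 = 35.81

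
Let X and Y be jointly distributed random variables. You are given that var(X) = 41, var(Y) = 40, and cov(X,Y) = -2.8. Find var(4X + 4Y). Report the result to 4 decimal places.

1206.4000

var(4X + 4Y) = (4)²·var(X) + (4)²·var(Y) + 2·(4)·(4)·cov(X,Y)
= 16·41 + 16·40 + 32·-2.8 = 1206.4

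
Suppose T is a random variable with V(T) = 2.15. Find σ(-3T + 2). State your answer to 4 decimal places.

4.3989

V(-3T + 2) = (-3)²·2.15 = 19.35
σ(-3T + 2) = √19.35 ≈ 4.3989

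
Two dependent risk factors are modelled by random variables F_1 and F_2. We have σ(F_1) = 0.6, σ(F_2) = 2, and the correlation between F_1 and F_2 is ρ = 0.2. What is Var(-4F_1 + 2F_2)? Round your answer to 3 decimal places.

Var(F_1) = (0.6)² = 0.36;  Var(F_2) = (2)² = 4
Cov(F_1,F_2) = ρ·σ(F_1)·σ(F_2) = 0.2·0.6·2 = 0.24
Var(-4F_1 + 2F_2) = (-4)²·Var(F_1) + (2)²·Var(F_2) + 2·(-4)·(2)·Cov(F_1,F_2)
= 16·0.36 + 4·4 + -16·0.24 = 17.92

17.920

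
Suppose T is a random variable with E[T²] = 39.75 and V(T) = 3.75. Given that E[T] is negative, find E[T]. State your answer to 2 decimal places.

(E[T])² = E[T²] − V(T) = 39.75 − 3.75 = 36
E[T] = −√36 = -6

-6.00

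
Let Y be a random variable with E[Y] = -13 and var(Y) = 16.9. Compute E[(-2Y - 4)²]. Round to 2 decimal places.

E[-2Y - 4] = -2·-13 − 4 = 22
var(-2Y - 4) = (-2)²·16.9 = 67.6
E[(-2Y - 4)²] = var((-2Y - 4)) + (E[(-2Y - 4)])² = 67.6 + (22)² = 551.6

551.60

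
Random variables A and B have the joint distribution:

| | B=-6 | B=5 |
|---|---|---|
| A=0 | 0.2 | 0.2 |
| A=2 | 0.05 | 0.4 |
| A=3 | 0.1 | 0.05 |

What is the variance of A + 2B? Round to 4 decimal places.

114.6275

E[A] = 1.35,  E[B] = 1.15,  E[AB] = 2.35
Var(A) = 3.15 − (1.35)² = 1.3275;  Var(B) = 28.85 − (1.15)² = 27.5275
Cov(A,B) = 2.35 − (1.35)(1.15) = 0.7975
Var(A + 2B) = (1)²·1.3275 + (2)²·27.5275 + 2·(1)·(2)·0.7975 = 114.6275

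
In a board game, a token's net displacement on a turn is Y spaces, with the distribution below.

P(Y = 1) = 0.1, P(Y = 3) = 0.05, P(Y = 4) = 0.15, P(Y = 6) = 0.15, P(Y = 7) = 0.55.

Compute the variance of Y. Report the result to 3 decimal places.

3.940

E[Y] = (1)(0.1) + (3)(0.05) + (4)(0.15) + (6)(0.15) + (7)(0.55) = 5.6
E[Y²] = (1)²(0.1) + (3)²(0.05) + (4)²(0.15) + (6)²(0.15) + (7)²(0.55) = 35.3
var(Y) = E[Y²] − (E[Y])² = 35.3 − (5.6)² = 3.94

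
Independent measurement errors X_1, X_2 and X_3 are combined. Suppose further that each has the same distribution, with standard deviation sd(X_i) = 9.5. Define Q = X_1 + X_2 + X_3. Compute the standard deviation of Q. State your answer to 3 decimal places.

var(X_i) = (9.5)² = 90.25
By independence, var(Q) = (1)²var(X_1) + (1)²var(X_2) + (1)²var(X_3)
= (1)²·90.25 + (1)²·90.25 + (1)²·90.25 = 270.75
sd(Q) = √270.75 ≈ 16.454

16.454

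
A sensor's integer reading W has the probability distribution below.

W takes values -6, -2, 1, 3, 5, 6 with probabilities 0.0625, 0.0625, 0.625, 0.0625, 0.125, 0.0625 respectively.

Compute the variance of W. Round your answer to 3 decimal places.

E[W] = (-6)(0.0625) + (-2)(0.0625) + (1)(0.625) + (3)(0.0625) + (5)(0.125) + (6)(0.0625) = 1.3125
E[W²] = (-6)²(0.0625) + (-2)²(0.0625) + (1)²(0.625) + (3)²(0.0625) + (5)²(0.125) + (6)²(0.0625) = 9.0625
Var(W) = E[W²] − (E[W])² = 9.0625 − (1.3125)² = 7.33984375

7.340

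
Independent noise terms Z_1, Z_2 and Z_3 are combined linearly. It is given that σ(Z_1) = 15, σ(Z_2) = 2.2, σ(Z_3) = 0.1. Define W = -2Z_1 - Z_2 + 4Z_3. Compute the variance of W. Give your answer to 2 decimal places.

905.00

Var(Z_1) = 225, Var(Z_2) = 4.84, Var(Z_3) = 0.01
By independence, Var(W) = (-2)²Var(Z_1) + (-1)²Var(Z_2) + (4)²Var(Z_3)
= (-2)²·225 + (-1)²·4.84 + (4)²·0.01 = 905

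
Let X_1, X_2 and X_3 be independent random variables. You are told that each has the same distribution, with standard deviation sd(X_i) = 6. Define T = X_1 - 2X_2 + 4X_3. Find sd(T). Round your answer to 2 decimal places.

27.50

Var(X_i) = (6)² = 36
By independence, Var(T) = (1)²Var(X_1) + (-2)²Var(X_2) + (4)²Var(X_3)
= (1)²·36 + (-2)²·36 + (4)²·36 = 756
sd(T) = √756 ≈ 27.50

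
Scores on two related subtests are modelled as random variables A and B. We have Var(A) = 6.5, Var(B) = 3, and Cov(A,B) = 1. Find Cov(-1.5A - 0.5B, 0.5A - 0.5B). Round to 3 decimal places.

Cov(-1.5A - 0.5B, 0.5A - 0.5B) = (-1.5)(0.5)Var(A) + (-0.5)(-0.5)Var(B) + [(-1.5)(-0.5) + (-0.5)(0.5)]Cov(A,B)
= -0.75·6.5 + 0.25·3 + 0.5·1 = -3.625

-3.625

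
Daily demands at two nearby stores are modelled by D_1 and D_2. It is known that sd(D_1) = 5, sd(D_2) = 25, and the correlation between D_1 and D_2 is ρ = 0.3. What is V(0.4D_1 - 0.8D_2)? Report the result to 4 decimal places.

380.0000

V(D_1) = (5)² = 25;  V(D_2) = (25)² = 625
Cov(D_1,D_2) = ρ·sd(D_1)·sd(D_2) = 0.3·5·25 = 37.5
V(0.4D_1 - 0.8D_2) = (0.4)²·V(D_1) + (-0.8)²·V(D_2) + 2·(0.4)·(-0.8)·Cov(D_1,D_2)
= 0.16·25 + 0.64·625 + -0.64·37.5 = 380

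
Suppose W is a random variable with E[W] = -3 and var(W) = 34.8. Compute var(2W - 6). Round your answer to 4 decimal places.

var(2W - 6) = (2)²·var(W) = 4·34.8 = 139.2

139.2000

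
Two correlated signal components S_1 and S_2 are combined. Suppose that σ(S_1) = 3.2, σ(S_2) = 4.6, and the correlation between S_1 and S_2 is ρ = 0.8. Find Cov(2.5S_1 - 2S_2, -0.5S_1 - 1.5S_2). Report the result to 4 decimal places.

18.2960

var(S_1) = (3.2)² = 10.24;  var(S_2) = (4.6)² = 21.16
Cov(S_1,S_2) = ρ·σ(S_1)·σ(S_2) = 0.8·3.2·4.6 = 11.776
Cov(2.5S_1 - 2S_2, -0.5S_1 - 1.5S_2) = (2.5)(-0.5)var(S_1) + (-2)(-1.5)var(S_2) + [(2.5)(-1.5) + (-2)(-0.5)]Cov(S_1,S_2)
= -1.25·10.24 + 3·21.16 + -2.75·11.776 = 18.296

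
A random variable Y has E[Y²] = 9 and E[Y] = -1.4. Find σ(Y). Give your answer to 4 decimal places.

2.6533

V(Y) = 9 − (-1.4)² = 7.04
σ(Y) = √7.04 ≈ 2.6533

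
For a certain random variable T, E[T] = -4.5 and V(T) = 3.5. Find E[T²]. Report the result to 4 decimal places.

E[T²] = V(T) + (E[T])² = 3.5 + (-4.5)² = 23.75

23.7500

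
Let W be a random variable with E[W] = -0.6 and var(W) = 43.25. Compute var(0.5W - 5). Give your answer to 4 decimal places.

var(0.5W - 5) = (0.5)²·var(W) = 0.25·43.25 = 10.8125

10.8125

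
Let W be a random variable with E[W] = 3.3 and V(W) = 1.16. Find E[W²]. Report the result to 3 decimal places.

12.050

E[W²] = V(W) + (E[W])² = 1.16 + (3.3)² = 12.05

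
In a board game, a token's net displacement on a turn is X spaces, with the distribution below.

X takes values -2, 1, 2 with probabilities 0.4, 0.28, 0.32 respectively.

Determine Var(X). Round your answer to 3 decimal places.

3.146

E[X] = (-2)(0.4) + (1)(0.28) + (2)(0.32) = 0.12
E[X²] = (-2)²(0.4) + (1)²(0.28) + (2)²(0.32) = 3.16
Var(X) = E[X²] − (E[X])² = 3.16 − (0.12)² = 3.1456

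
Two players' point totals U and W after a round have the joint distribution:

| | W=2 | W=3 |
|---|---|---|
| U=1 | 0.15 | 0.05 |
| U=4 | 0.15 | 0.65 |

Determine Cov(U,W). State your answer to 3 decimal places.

0.270

E[U] = 3.4,  E[W] = 2.7
E[UW] = 9.45
Cov(U,W) = E[UW] − E[U]E[W] = 9.45 − (3.4)(2.7) = 0.27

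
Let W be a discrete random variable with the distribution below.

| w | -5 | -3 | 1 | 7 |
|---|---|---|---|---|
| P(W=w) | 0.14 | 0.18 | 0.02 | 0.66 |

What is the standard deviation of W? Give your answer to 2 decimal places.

E[W] = (-5)(0.14) + (-3)(0.18) + (1)(0.02) + (7)(0.66) = 3.4
E[W²] = (-5)²(0.14) + (-3)²(0.18) + (1)²(0.02) + (7)²(0.66) = 37.48
Var(W) = E[W²] − (E[W])² = 37.48 − (3.4)² = 25.92
σ(W) = √25.92 ≈ 5.09

5.09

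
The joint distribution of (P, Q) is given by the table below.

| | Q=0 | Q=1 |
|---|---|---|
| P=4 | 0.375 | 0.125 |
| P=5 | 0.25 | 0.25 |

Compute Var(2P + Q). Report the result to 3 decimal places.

1.484

E[P] = 4.5,  E[Q] = 0.375,  E[PQ] = 1.75
Var(P) = 20.5 − (4.5)² = 0.25;  Var(Q) = 0.375 − (0.375)² = 0.234375
cov(P,Q) = 1.75 − (4.5)(0.375) = 0.0625
Var(2P + Q) = (2)²·0.25 + (1)²·0.234375 + 2·(2)·(1)·0.0625 = 1.484375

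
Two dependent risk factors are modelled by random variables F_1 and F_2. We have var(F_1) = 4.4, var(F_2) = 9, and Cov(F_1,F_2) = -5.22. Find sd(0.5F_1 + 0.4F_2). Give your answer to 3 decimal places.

var(0.5F_1 + 0.4F_2) = (0.5)²·var(F_1) + (0.4)²·var(F_2) + 2·(0.5)·(0.4)·Cov(F_1,F_2)
= 0.25·4.4 + 0.16·9 + 0.4·-5.22 = 0.452
sd(0.5F_1 + 0.4F_2) = √0.452 ≈ 0.672

0.672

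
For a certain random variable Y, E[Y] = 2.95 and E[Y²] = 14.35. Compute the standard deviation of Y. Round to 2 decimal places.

Var(Y) = 14.35 − (2.95)² = 5.6475
SD(Y) = √5.6475 ≈ 2.38

2.38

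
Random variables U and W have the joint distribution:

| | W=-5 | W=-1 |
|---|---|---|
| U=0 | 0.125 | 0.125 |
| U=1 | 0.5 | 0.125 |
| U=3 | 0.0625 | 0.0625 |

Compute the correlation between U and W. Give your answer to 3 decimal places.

E[U] = 1,  E[W] = -3.75
E[UW] = -3.75
Cov(U,W) = E[UW] − E[U]E[W] = -3.75 − (1)(-3.75) = 0
var(U) = 0.75,  var(W) = 3.4375
ρ = 0 / √(0.75·3.4375) ≈ 0.000

0.000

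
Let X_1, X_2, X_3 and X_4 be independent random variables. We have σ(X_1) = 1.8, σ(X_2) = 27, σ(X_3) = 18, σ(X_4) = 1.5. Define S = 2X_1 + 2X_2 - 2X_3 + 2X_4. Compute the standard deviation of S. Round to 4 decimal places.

65.0689

var(X_1) = 3.24, var(X_2) = 729, var(X_3) = 324, var(X_4) = 2.25
By independence, var(S) = (2)²var(X_1) + (2)²var(X_2) + (-2)²var(X_3) + (2)²var(X_4)
= (2)²·3.24 + (2)²·729 + (-2)²·324 + (2)²·2.25 = 4233.96
σ(S) = √4233.96 ≈ 65.0689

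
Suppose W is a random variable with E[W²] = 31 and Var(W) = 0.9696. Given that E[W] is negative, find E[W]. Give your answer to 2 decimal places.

-5.48

(E[W])² = E[W²] − Var(W) = 31 − 0.9696 = 30.0304
E[W] = −√30.0304 = -5.48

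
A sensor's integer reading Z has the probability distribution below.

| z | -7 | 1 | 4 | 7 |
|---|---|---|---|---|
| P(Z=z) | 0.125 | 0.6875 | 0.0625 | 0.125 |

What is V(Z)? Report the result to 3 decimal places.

13.059

E[Z] = (-7)(0.125) + (1)(0.6875) + (4)(0.0625) + (7)(0.125) = 0.9375
E[Z²] = (-7)²(0.125) + (1)²(0.6875) + (4)²(0.0625) + (7)²(0.125) = 13.9375
V(Z) = E[Z²] − (E[Z])² = 13.9375 − (0.9375)² = 13.05859375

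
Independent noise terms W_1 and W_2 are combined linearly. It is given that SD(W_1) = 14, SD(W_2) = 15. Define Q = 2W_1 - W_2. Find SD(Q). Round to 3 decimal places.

31.765

V(W_1) = 196, V(W_2) = 225
By independence, V(Q) = (2)²V(W_1) + (-1)²V(W_2)
= (2)²·196 + (-1)²·225 = 1009
SD(Q) = √1009 ≈ 31.765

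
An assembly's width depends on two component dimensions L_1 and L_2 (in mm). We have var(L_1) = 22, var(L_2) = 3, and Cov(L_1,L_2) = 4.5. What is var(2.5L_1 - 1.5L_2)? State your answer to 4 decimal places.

var(2.5L_1 - 1.5L_2) = (2.5)²·var(L_1) + (-1.5)²·var(L_2) + 2·(2.5)·(-1.5)·Cov(L_1,L_2)
= 6.25·22 + 2.25·3 + -7.5·4.5 = 110.5

110.5000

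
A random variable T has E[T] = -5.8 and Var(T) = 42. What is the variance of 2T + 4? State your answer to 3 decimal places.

Var(2T + 4) = (2)²·Var(T) = 4·42 = 168

168.000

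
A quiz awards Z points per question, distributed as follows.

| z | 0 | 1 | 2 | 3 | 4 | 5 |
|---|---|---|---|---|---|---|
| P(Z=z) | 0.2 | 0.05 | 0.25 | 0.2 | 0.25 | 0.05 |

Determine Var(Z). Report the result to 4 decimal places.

2.3400

E[Z] = (0)(0.2) + (1)(0.05) + (2)(0.25) + (3)(0.2) + (4)(0.25) + (5)(0.05) = 2.4
E[Z²] = (0)²(0.2) + (1)²(0.05) + (2)²(0.25) + (3)²(0.2) + (4)²(0.25) + (5)²(0.05) = 8.1
Var(Z) = E[Z²] − (E[Z])² = 8.1 − (2.4)² = 2.34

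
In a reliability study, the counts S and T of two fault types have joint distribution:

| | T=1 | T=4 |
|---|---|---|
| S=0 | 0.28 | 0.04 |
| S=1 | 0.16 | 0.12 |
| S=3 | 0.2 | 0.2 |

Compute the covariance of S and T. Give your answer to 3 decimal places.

E[S] = 1.48,  E[T] = 2.08
E[ST] = 3.64
cov(S,T) = E[ST] − E[S]E[T] = 3.64 − (1.48)(2.08) = 0.5616

0.562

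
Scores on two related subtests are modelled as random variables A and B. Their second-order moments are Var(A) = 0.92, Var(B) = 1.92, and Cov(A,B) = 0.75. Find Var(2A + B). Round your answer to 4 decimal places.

Var(2A + B) = (2)²·Var(A) + (1)²·Var(B) + 2·(2)·(1)·Cov(A,B)
= 4·0.92 + 1·1.92 + 4·0.75 = 8.6

8.6000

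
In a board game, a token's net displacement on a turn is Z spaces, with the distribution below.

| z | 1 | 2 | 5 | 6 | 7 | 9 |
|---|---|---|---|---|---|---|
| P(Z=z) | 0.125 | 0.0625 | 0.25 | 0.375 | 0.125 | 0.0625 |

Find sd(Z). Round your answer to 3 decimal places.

E[Z] = (1)(0.125) + (2)(0.0625) + (5)(0.25) + (6)(0.375) + (7)(0.125) + (9)(0.0625) = 5.1875
E[Z²] = (1)²(0.125) + (2)²(0.0625) + (5)²(0.25) + (6)²(0.375) + (7)²(0.125) + (9)²(0.0625) = 31.3125
Var(Z) = E[Z²] − (E[Z])² = 31.3125 − (5.1875)² = 4.40234375
sd(Z) = √4.40234375 ≈ 2.098

2.098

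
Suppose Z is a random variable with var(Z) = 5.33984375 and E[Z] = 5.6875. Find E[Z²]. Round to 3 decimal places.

37.688

E[Z²] = var(Z) + (E[Z])² = 5.33984375 + (5.6875)² = 37.6875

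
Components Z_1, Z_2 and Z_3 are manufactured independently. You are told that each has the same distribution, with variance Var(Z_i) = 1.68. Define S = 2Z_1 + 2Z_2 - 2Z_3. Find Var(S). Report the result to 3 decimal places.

By independence, Var(S) = (2)²Var(Z_1) + (2)²Var(Z_2) + (-2)²Var(Z_3)
= (2)²·1.68 + (2)²·1.68 + (-2)²·1.68 = 20.16

20.160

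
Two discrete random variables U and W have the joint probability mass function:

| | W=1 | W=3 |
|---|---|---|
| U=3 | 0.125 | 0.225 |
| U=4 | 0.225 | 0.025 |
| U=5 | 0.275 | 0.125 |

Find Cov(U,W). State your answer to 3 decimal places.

E[U] = 4.05,  E[W] = 1.75
E[UW] = 6.85
Cov(U,W) = E[UW] − E[U]E[W] = 6.85 − (4.05)(1.75) = -0.2375

-0.238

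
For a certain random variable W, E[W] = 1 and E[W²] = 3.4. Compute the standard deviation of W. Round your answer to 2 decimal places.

1.55

V(W) = 3.4 − (1)² = 2.4
sd(W) = √2.4 ≈ 1.55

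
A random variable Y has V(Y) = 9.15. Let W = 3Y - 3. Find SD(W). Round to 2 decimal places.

V(3Y - 3) = (3)²·9.15 = 82.35
SD(W) = √82.35 ≈ 9.07

9.07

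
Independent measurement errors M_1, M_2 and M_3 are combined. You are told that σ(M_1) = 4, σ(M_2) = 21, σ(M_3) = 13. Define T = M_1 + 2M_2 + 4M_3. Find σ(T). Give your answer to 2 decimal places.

66.96

Var(M_1) = 16, Var(M_2) = 441, Var(M_3) = 169
By independence, Var(T) = (1)²Var(M_1) + (2)²Var(M_2) + (4)²Var(M_3)
= (1)²·16 + (2)²·441 + (4)²·169 = 4484
σ(T) = √4484 ≈ 66.96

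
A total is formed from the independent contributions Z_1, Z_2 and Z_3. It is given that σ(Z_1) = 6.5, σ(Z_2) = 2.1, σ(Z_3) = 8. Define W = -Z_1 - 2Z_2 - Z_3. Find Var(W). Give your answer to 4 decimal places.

Var(Z_1) = 42.25, Var(Z_2) = 4.41, Var(Z_3) = 64
By independence, Var(W) = (-1)²Var(Z_1) + (-2)²Var(Z_2) + (-1)²Var(Z_3)
= (-1)²·42.25 + (-2)²·4.41 + (-1)²·64 = 123.89

123.8900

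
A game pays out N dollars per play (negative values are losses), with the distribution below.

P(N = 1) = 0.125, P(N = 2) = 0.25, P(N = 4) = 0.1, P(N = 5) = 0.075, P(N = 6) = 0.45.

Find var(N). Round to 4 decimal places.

3.9900

E[N] = (1)(0.125) + (2)(0.25) + (4)(0.1) + (5)(0.075) + (6)(0.45) = 4.1
E[N²] = (1)²(0.125) + (2)²(0.25) + (4)²(0.1) + (5)²(0.075) + (6)²(0.45) = 20.8
var(N) = E[N²] − (E[N])² = 20.8 − (4.1)² = 3.99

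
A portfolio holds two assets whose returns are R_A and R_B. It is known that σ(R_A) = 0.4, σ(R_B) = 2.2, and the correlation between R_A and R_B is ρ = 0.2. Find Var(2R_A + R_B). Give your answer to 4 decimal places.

6.1840

Var(R_A) = (0.4)² = 0.16;  Var(R_B) = (2.2)² = 4.84
Cov(R_A,R_B) = ρ·σ(R_A)·σ(R_B) = 0.2·0.4·2.2 = 0.176
Var(2R_A + R_B) = (2)²·Var(R_A) + (1)²·Var(R_B) + 2·(2)·(1)·Cov(R_A,R_B)
= 4·0.16 + 1·4.84 + 4·0.176 = 6.184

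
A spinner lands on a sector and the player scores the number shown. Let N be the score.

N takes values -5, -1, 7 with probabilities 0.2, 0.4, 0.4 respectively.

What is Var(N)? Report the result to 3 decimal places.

23.040

E[N] = (-5)(0.2) + (-1)(0.4) + (7)(0.4) = 1.4
E[N²] = (-5)²(0.2) + (-1)²(0.4) + (7)²(0.4) = 25
Var(N) = E[N²] − (E[N])² = 25 − (1.4)² = 23.04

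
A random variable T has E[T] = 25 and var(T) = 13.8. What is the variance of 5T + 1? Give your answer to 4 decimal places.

345.0000

var(5T + 1) = (5)²·var(T) = 25·13.8 = 345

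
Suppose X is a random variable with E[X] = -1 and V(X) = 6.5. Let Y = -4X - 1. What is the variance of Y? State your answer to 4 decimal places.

104.0000

V(-4X - 1) = (-4)²·V(X) = 16·6.5 = 104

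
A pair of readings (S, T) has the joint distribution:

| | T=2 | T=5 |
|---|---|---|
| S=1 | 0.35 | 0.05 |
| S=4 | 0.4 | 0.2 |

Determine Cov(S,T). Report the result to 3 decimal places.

E[S] = 2.8,  E[T] = 2.75
E[ST] = 8.15
Cov(S,T) = E[ST] − E[S]E[T] = 8.15 − (2.8)(2.75) = 0.45

0.450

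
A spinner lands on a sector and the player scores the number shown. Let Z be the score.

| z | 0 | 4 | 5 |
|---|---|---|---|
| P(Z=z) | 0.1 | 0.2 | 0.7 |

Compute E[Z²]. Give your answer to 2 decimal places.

E[Z²] = (0)²(0.1) + (4)²(0.2) + (5)²(0.7) = 20.7

20.70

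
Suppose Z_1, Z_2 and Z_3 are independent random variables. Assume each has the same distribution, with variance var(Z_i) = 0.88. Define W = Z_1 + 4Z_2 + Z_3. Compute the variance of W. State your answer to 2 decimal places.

15.84

By independence, var(W) = (1)²var(Z_1) + (4)²var(Z_2) + (1)²var(Z_3)
= (1)²·0.88 + (4)²·0.88 + (1)²·0.88 = 15.84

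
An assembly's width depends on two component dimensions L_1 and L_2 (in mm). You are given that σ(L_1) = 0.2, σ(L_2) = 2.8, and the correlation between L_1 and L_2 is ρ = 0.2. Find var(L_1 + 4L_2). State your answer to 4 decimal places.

126.3760

var(L_1) = (0.2)² = 0.04;  var(L_2) = (2.8)² = 7.84
cov(L_1,L_2) = ρ·σ(L_1)·σ(L_2) = 0.2·0.2·2.8 = 0.112
var(L_1 + 4L_2) = (1)²·var(L_1) + (4)²·var(L_2) + 2·(1)·(4)·cov(L_1,L_2)
= 1·0.04 + 16·7.84 + 8·0.112 = 126.376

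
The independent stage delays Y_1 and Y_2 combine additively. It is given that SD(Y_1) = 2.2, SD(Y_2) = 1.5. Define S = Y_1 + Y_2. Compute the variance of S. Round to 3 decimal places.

var(Y_1) = 4.84, var(Y_2) = 2.25
By independence, var(S) = (1)²var(Y_1) + (1)²var(Y_2)
= (1)²·4.84 + (1)²·2.25 = 7.09

7.090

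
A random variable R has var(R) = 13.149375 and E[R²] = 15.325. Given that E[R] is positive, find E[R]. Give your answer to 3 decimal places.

(E[R])² = E[R²] − var(R) = 15.325 − 13.149375 = 2.175625
E[R] = √2.175625 = 1.475

1.475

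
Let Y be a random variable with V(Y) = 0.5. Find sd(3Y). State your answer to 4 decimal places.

2.1213

V(3Y) = (3)²·0.5 = 4.5
sd(3Y) = √4.5 ≈ 2.1213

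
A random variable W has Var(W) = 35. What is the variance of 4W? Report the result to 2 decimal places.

560.00

Var(4W) = (4)²·Var(W) = 16·35 = 560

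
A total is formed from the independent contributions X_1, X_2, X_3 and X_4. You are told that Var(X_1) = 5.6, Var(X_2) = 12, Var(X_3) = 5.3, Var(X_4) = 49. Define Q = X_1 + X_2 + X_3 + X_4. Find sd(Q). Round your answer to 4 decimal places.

By independence, Var(Q) = (1)²Var(X_1) + (1)²Var(X_2) + (1)²Var(X_3) + (1)²Var(X_4)
= (1)²·5.6 + (1)²·12 + (1)²·5.3 + (1)²·49 = 71.9
sd(Q) = √71.9 ≈ 8.4794

8.4794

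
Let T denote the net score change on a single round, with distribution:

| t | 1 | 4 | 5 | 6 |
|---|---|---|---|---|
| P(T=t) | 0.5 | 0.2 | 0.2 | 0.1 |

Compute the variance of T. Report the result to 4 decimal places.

3.8900

E[T] = (1)(0.5) + (4)(0.2) + (5)(0.2) + (6)(0.1) = 2.9
E[T²] = (1)²(0.5) + (4)²(0.2) + (5)²(0.2) + (6)²(0.1) = 12.3
V(T) = E[T²] − (E[T])² = 12.3 − (2.9)² = 3.89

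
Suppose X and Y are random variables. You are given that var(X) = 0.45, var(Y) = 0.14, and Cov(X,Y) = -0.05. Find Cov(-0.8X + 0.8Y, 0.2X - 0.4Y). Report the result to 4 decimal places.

Cov(-0.8X + 0.8Y, 0.2X - 0.4Y) = (-0.8)(0.2)var(X) + (0.8)(-0.4)var(Y) + [(-0.8)(-0.4) + (0.8)(0.2)]Cov(X,Y)
= -0.16·0.45 + -0.32·0.14 + 0.48·-0.05 = -0.1408

-0.1408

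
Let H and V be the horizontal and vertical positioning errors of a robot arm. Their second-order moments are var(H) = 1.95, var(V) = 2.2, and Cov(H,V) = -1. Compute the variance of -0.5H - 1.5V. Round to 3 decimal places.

3.938

var(-0.5H - 1.5V) = (-0.5)²·var(H) + (-1.5)²·var(V) + 2·(-0.5)·(-1.5)·Cov(H,V)
= 0.25·1.95 + 2.25·2.2 + 1.5·-1 = 3.9375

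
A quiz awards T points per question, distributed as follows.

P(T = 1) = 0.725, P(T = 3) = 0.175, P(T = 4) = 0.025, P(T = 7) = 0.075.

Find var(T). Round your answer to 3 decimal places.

E[T] = (1)(0.725) + (3)(0.175) + (4)(0.025) + (7)(0.075) = 1.875
E[T²] = (1)²(0.725) + (3)²(0.175) + (4)²(0.025) + (7)²(0.075) = 6.375
var(T) = E[T²] − (E[T])² = 6.375 − (1.875)² = 2.859375

2.859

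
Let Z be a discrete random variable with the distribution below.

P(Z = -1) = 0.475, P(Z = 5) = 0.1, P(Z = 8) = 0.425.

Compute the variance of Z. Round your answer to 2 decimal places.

E[Z] = (-1)(0.475) + (5)(0.1) + (8)(0.425) = 3.425
E[Z²] = (-1)²(0.475) + (5)²(0.1) + (8)²(0.425) = 30.175
V(Z) = E[Z²] − (E[Z])² = 30.175 − (3.425)² = 18.444375

18.44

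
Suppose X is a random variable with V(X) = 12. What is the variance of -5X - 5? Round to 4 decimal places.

V(-5X - 5) = (-5)²·V(X) = 25·12 = 300

300.0000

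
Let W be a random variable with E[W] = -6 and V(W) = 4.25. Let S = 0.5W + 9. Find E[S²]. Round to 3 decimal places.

37.063

E[0.5W + 9] = 0.5·-6 + 9 = 6
V(0.5W + 9) = (0.5)²·4.25 = 1.0625
E[S²] = V(S) + (E[S])² = 1.0625 + (6)² = 37.0625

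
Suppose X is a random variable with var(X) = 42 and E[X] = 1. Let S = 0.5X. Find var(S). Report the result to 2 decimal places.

10.50

var(0.5X) = (0.5)²·var(X) = 0.25·42 = 10.5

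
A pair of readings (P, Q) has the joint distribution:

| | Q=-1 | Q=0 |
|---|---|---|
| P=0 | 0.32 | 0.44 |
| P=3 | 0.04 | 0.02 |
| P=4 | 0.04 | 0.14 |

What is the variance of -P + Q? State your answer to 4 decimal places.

E[P] = 0.9,  E[Q] = -0.4,  E[PQ] = -0.28
Var(P) = 3.42 − (0.9)² = 2.61;  Var(Q) = 0.4 − (-0.4)² = 0.24
cov(P,Q) = -0.28 − (0.9)(-0.4) = 0.08
Var(-P + Q) = (-1)²·2.61 + (1)²·0.24 + 2·(-1)·(1)·0.08 = 2.69

2.6900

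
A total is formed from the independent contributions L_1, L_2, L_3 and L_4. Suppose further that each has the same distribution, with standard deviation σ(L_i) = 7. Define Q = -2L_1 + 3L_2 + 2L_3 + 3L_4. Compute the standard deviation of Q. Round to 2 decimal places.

35.69

Var(L_i) = (7)² = 49
By independence, Var(Q) = (-2)²Var(L_1) + (3)²Var(L_2) + (2)²Var(L_3) + (3)²Var(L_4)
= (-2)²·49 + (3)²·49 + (2)²·49 + (3)²·49 = 1274
σ(Q) = √1274 ≈ 35.69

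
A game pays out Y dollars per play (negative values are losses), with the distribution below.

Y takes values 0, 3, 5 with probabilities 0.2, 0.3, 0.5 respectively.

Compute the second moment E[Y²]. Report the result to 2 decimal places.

E[Y²] = (0)²(0.2) + (3)²(0.3) + (5)²(0.5) = 15.2

15.20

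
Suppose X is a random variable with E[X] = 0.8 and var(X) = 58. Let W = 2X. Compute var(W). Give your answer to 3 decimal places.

232.000

var(2X) = (2)²·var(X) = 4·58 = 232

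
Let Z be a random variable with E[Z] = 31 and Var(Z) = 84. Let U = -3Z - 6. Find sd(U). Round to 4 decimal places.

27.4955

Var(-3Z - 6) = (-3)²·84 = 756
sd(U) = √756 ≈ 27.4955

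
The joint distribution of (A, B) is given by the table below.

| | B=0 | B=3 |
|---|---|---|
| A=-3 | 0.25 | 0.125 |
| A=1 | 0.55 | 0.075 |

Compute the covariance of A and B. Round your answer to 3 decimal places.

E[A] = -0.5,  E[B] = 0.6
E[AB] = -0.9
Cov(A,B) = E[AB] − E[A]E[B] = -0.9 − (-0.5)(0.6) = -0.6

-0.600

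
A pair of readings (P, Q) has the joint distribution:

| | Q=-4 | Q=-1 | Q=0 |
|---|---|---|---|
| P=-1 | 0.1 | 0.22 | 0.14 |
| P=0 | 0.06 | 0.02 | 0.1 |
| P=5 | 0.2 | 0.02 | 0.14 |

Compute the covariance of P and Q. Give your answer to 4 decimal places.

E[P] = 1.34,  E[Q] = -1.7
E[PQ] = -3.48
Cov(P,Q) = E[PQ] − E[P]E[Q] = -3.48 − (1.34)(-1.7) = -1.202

-1.2020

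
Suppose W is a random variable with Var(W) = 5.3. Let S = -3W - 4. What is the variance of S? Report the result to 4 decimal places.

47.7000

Var(-3W - 4) = (-3)²·Var(W) = 9·5.3 = 47.7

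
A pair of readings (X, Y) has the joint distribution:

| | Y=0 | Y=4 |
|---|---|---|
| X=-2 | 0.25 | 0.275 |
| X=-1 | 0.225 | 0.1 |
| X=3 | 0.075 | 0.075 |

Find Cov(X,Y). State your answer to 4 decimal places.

E[X] = -0.925,  E[Y] = 1.8
E[XY] = -1.7
Cov(X,Y) = E[XY] − E[X]E[Y] = -1.7 − (-0.925)(1.8) = -0.035

-0.0350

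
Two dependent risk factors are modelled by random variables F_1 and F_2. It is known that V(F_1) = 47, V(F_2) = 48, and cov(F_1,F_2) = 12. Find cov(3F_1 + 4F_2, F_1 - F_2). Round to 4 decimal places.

cov(3F_1 + 4F_2, F_1 - F_2) = (3)(1)V(F_1) + (4)(-1)V(F_2) + [(3)(-1) + (4)(1)]cov(F_1,F_2)
= 3·47 + -4·48 + 1·12 = -39

-39.0000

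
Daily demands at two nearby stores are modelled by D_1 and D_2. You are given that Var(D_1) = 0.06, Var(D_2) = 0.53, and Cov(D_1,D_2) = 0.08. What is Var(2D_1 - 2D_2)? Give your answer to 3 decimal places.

1.720

Var(2D_1 - 2D_2) = (2)²·Var(D_1) + (-2)²·Var(D_2) + 2·(2)·(-2)·Cov(D_1,D_2)
= 4·0.06 + 4·0.53 + -8·0.08 = 1.72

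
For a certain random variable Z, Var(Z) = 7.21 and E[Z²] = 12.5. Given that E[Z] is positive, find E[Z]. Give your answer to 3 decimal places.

2.300

(E[Z])² = E[Z²] − Var(Z) = 12.5 − 7.21 = 5.29
E[Z] = √5.29 = 2.3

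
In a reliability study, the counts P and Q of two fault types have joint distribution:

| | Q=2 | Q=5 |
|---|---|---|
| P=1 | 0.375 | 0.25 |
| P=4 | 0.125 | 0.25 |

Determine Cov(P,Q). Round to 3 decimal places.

E[P] = 2.125,  E[Q] = 3.5
E[PQ] = 8
Cov(P,Q) = E[PQ] − E[P]E[Q] = 8 − (2.125)(3.5) = 0.5625

0.563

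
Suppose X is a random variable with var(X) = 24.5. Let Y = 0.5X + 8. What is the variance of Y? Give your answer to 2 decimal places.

var(0.5X + 8) = (0.5)²·var(X) = 0.25·24.5 = 6.125

6.13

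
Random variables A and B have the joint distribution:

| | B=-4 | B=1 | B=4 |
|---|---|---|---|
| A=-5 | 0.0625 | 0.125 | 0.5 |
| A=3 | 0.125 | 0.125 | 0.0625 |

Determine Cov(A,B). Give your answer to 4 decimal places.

E[A] = -2.5,  E[B] = 1.75
E[AB] = -9.75
Cov(A,B) = E[AB] − E[A]E[B] = -9.75 − (-2.5)(1.75) = -5.375

-5.3750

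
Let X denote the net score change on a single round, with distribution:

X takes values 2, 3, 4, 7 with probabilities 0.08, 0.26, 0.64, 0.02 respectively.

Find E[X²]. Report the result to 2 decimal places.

E[X²] = (2)²(0.08) + (3)²(0.26) + (4)²(0.64) + (7)²(0.02) = 13.88

13.88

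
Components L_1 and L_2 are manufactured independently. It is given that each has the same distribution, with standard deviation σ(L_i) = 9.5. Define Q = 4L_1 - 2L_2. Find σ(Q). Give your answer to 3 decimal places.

Var(L_i) = (9.5)² = 90.25
By independence, Var(Q) = (4)²Var(L_1) + (-2)²Var(L_2)
= (4)²·90.25 + (-2)²·90.25 = 1805
σ(Q) = √1805 ≈ 42.485

42.485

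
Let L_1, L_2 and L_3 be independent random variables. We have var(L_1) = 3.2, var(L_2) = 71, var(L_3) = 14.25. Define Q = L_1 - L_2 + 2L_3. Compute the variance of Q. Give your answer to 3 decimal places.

By independence, var(Q) = (1)²var(L_1) + (-1)²var(L_2) + (2)²var(L_3)
= (1)²·3.2 + (-1)²·71 + (2)²·14.25 = 131.2

131.200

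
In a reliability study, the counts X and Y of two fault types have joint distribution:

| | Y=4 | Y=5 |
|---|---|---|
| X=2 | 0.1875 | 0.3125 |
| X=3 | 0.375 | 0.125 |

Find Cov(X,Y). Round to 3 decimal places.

E[X] = 2.5,  E[Y] = 4.4375
E[XY] = 11
Cov(X,Y) = E[XY] − E[X]E[Y] = 11 − (2.5)(4.4375) = -0.09375

-0.094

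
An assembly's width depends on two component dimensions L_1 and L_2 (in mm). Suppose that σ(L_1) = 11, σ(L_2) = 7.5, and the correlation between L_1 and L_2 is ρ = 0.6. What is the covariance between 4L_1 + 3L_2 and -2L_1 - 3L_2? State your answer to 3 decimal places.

Var(L_1) = (11)² = 121;  Var(L_2) = (7.5)² = 56.25
Cov(L_1,L_2) = ρ·σ(L_1)·σ(L_2) = 0.6·11·7.5 = 49.5
Cov(4L_1 + 3L_2, -2L_1 - 3L_2) = (4)(-2)Var(L_1) + (3)(-3)Var(L_2) + [(4)(-3) + (3)(-2)]Cov(L_1,L_2)
= -8·121 + -9·56.25 + -18·49.5 = -2365.25

-2365.250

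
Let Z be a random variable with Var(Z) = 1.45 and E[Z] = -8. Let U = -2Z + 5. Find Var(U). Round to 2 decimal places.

5.80

Var(-2Z + 5) = (-2)²·Var(Z) = 4·1.45 = 5.8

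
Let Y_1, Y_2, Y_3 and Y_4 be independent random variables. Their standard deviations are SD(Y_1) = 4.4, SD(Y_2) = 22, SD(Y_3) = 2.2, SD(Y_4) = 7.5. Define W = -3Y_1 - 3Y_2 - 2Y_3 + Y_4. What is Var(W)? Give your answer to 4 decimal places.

Var(Y_1) = 19.36, Var(Y_2) = 484, Var(Y_3) = 4.84, Var(Y_4) = 56.25
By independence, Var(W) = (-3)²Var(Y_1) + (-3)²Var(Y_2) + (-2)²Var(Y_3) + (1)²Var(Y_4)
= (-3)²·19.36 + (-3)²·484 + (-2)²·4.84 + (1)²·56.25 = 4605.85

4605.8500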